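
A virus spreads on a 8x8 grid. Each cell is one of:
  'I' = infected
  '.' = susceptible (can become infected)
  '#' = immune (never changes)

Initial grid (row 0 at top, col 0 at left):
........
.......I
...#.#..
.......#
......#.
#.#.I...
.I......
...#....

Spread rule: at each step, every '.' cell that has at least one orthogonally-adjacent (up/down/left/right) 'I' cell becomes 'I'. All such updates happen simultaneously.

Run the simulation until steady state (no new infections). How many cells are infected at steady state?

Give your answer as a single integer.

Answer: 57

Derivation:
Step 0 (initial): 3 infected
Step 1: +11 new -> 14 infected
Step 2: +13 new -> 27 infected
Step 3: +12 new -> 39 infected
Step 4: +8 new -> 47 infected
Step 5: +6 new -> 53 infected
Step 6: +3 new -> 56 infected
Step 7: +1 new -> 57 infected
Step 8: +0 new -> 57 infected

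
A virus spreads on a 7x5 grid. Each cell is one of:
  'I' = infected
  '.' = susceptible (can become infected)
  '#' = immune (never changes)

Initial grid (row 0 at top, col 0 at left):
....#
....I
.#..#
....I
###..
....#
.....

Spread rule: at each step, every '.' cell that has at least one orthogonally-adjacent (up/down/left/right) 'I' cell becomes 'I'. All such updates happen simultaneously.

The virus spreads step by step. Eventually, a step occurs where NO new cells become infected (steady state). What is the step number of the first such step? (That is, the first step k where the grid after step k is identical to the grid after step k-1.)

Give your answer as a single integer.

Answer: 8

Derivation:
Step 0 (initial): 2 infected
Step 1: +3 new -> 5 infected
Step 2: +5 new -> 10 infected
Step 3: +5 new -> 15 infected
Step 4: +5 new -> 20 infected
Step 5: +5 new -> 25 infected
Step 6: +2 new -> 27 infected
Step 7: +1 new -> 28 infected
Step 8: +0 new -> 28 infected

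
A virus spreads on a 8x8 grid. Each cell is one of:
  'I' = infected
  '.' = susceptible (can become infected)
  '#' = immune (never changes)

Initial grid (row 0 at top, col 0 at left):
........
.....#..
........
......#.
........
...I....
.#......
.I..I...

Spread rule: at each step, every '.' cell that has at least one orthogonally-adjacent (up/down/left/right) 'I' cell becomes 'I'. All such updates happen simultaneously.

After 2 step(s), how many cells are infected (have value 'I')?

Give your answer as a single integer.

Answer: 21

Derivation:
Step 0 (initial): 3 infected
Step 1: +9 new -> 12 infected
Step 2: +9 new -> 21 infected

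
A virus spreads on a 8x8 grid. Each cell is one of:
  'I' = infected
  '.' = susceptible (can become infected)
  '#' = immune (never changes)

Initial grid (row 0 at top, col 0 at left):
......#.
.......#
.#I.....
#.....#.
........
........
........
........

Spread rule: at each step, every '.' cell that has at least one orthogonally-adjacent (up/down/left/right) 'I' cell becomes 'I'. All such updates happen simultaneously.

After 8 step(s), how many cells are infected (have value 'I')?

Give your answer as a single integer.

Answer: 55

Derivation:
Step 0 (initial): 1 infected
Step 1: +3 new -> 4 infected
Step 2: +7 new -> 11 infected
Step 3: +9 new -> 20 infected
Step 4: +11 new -> 31 infected
Step 5: +9 new -> 40 infected
Step 6: +7 new -> 47 infected
Step 7: +5 new -> 52 infected
Step 8: +3 new -> 55 infected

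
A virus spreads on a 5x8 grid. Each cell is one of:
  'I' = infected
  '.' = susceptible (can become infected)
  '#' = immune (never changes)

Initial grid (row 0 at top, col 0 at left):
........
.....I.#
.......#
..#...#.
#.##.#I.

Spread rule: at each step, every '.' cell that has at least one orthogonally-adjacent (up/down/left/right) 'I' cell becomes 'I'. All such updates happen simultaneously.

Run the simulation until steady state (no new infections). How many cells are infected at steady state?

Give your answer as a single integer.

Answer: 32

Derivation:
Step 0 (initial): 2 infected
Step 1: +5 new -> 7 infected
Step 2: +7 new -> 14 infected
Step 3: +5 new -> 19 infected
Step 4: +5 new -> 24 infected
Step 5: +3 new -> 27 infected
Step 6: +3 new -> 30 infected
Step 7: +2 new -> 32 infected
Step 8: +0 new -> 32 infected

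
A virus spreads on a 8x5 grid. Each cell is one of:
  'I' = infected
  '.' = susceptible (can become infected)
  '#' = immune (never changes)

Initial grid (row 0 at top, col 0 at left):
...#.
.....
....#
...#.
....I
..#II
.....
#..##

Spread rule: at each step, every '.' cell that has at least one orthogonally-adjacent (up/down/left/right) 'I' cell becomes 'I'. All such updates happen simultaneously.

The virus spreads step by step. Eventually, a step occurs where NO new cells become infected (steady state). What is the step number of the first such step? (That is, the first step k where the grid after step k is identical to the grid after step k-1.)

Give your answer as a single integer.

Step 0 (initial): 3 infected
Step 1: +4 new -> 7 infected
Step 2: +2 new -> 9 infected
Step 3: +4 new -> 13 infected
Step 4: +6 new -> 19 infected
Step 5: +5 new -> 24 infected
Step 6: +4 new -> 28 infected
Step 7: +3 new -> 31 infected
Step 8: +2 new -> 33 infected
Step 9: +0 new -> 33 infected

Answer: 9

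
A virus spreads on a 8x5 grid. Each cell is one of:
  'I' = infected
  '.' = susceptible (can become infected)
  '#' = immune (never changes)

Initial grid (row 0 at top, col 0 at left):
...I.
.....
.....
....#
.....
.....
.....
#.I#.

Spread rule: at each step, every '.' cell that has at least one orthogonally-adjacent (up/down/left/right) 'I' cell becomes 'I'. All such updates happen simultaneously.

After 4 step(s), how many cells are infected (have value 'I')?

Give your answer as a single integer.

Step 0 (initial): 2 infected
Step 1: +5 new -> 7 infected
Step 2: +7 new -> 14 infected
Step 3: +10 new -> 24 infected
Step 4: +8 new -> 32 infected

Answer: 32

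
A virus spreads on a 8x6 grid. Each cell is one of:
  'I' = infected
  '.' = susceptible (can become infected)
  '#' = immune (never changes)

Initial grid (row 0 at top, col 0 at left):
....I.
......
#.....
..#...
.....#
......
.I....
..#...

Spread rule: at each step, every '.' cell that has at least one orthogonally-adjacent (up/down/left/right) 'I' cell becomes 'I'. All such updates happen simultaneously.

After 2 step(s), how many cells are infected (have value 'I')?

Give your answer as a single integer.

Answer: 18

Derivation:
Step 0 (initial): 2 infected
Step 1: +7 new -> 9 infected
Step 2: +9 new -> 18 infected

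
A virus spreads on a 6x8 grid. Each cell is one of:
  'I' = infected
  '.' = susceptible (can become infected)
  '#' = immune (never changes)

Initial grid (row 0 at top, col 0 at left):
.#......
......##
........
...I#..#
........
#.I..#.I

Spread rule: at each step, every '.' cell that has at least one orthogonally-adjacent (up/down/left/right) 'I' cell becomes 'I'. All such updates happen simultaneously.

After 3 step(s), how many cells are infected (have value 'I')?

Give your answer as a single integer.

Answer: 28

Derivation:
Step 0 (initial): 3 infected
Step 1: +8 new -> 11 infected
Step 2: +8 new -> 19 infected
Step 3: +9 new -> 28 infected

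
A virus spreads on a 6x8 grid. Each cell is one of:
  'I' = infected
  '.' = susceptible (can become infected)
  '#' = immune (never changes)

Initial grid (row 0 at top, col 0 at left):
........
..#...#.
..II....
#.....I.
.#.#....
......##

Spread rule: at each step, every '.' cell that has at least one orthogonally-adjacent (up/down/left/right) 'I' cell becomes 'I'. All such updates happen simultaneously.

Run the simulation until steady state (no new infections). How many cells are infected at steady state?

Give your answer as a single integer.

Answer: 41

Derivation:
Step 0 (initial): 3 infected
Step 1: +9 new -> 12 infected
Step 2: +11 new -> 23 infected
Step 3: +9 new -> 32 infected
Step 4: +6 new -> 38 infected
Step 5: +2 new -> 40 infected
Step 6: +1 new -> 41 infected
Step 7: +0 new -> 41 infected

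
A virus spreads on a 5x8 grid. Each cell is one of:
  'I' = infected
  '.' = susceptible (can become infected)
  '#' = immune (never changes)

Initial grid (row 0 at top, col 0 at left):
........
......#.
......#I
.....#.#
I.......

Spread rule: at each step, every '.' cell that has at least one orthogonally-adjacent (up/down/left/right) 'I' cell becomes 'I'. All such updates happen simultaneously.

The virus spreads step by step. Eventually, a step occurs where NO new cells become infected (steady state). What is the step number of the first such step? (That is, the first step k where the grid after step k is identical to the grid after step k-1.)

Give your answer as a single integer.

Answer: 8

Derivation:
Step 0 (initial): 2 infected
Step 1: +3 new -> 5 infected
Step 2: +4 new -> 9 infected
Step 3: +5 new -> 14 infected
Step 4: +6 new -> 20 infected
Step 5: +7 new -> 27 infected
Step 6: +7 new -> 34 infected
Step 7: +2 new -> 36 infected
Step 8: +0 new -> 36 infected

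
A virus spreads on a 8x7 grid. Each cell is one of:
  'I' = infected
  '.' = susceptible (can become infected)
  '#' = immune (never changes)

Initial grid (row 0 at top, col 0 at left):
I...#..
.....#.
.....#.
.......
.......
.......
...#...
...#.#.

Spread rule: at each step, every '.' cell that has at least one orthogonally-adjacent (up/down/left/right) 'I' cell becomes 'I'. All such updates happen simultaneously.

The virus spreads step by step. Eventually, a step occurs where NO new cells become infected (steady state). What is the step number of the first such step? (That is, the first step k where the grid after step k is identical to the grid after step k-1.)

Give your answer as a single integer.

Step 0 (initial): 1 infected
Step 1: +2 new -> 3 infected
Step 2: +3 new -> 6 infected
Step 3: +4 new -> 10 infected
Step 4: +4 new -> 14 infected
Step 5: +5 new -> 19 infected
Step 6: +5 new -> 24 infected
Step 7: +5 new -> 29 infected
Step 8: +5 new -> 34 infected
Step 9: +4 new -> 38 infected
Step 10: +4 new -> 42 infected
Step 11: +4 new -> 46 infected
Step 12: +2 new -> 48 infected
Step 13: +2 new -> 50 infected
Step 14: +0 new -> 50 infected

Answer: 14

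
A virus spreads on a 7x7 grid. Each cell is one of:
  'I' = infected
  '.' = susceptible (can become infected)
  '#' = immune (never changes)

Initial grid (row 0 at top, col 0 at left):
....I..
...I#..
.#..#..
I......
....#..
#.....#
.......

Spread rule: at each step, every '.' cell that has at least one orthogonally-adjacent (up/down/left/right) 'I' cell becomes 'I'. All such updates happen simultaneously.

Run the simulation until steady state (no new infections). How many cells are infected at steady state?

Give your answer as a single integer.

Answer: 43

Derivation:
Step 0 (initial): 3 infected
Step 1: +7 new -> 10 infected
Step 2: +9 new -> 19 infected
Step 3: +8 new -> 27 infected
Step 4: +5 new -> 32 infected
Step 5: +6 new -> 38 infected
Step 6: +3 new -> 41 infected
Step 7: +1 new -> 42 infected
Step 8: +1 new -> 43 infected
Step 9: +0 new -> 43 infected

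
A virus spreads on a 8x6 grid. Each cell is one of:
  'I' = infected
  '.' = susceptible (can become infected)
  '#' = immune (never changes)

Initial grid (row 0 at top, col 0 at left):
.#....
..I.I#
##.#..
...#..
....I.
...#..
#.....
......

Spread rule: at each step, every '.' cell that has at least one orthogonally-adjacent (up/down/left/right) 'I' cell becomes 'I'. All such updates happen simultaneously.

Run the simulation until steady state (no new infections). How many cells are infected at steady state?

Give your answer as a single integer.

Answer: 40

Derivation:
Step 0 (initial): 3 infected
Step 1: +10 new -> 13 infected
Step 2: +9 new -> 22 infected
Step 3: +7 new -> 29 infected
Step 4: +6 new -> 35 infected
Step 5: +3 new -> 38 infected
Step 6: +1 new -> 39 infected
Step 7: +1 new -> 40 infected
Step 8: +0 new -> 40 infected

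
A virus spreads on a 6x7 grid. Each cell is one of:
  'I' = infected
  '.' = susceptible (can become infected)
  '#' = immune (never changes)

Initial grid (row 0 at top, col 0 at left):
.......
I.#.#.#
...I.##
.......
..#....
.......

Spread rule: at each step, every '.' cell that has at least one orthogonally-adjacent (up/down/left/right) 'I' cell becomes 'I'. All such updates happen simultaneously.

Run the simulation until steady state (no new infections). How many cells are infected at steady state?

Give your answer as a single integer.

Step 0 (initial): 2 infected
Step 1: +7 new -> 9 infected
Step 2: +7 new -> 16 infected
Step 3: +7 new -> 23 infected
Step 4: +7 new -> 30 infected
Step 5: +5 new -> 35 infected
Step 6: +1 new -> 36 infected
Step 7: +0 new -> 36 infected

Answer: 36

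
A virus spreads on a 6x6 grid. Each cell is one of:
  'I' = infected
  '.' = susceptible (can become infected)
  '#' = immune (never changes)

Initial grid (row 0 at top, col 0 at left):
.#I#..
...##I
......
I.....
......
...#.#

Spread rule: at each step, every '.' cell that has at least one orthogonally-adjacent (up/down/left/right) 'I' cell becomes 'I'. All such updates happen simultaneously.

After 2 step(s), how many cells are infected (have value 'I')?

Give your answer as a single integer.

Step 0 (initial): 3 infected
Step 1: +6 new -> 9 infected
Step 2: +10 new -> 19 infected

Answer: 19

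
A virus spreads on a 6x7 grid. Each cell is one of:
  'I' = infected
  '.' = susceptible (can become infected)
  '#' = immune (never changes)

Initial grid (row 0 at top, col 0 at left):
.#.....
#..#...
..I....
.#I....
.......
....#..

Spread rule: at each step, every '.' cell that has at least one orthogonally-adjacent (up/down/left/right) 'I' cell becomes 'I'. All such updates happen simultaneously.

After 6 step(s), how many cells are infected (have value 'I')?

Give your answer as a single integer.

Step 0 (initial): 2 infected
Step 1: +5 new -> 7 infected
Step 2: +8 new -> 15 infected
Step 3: +9 new -> 24 infected
Step 4: +6 new -> 30 infected
Step 5: +4 new -> 34 infected
Step 6: +2 new -> 36 infected

Answer: 36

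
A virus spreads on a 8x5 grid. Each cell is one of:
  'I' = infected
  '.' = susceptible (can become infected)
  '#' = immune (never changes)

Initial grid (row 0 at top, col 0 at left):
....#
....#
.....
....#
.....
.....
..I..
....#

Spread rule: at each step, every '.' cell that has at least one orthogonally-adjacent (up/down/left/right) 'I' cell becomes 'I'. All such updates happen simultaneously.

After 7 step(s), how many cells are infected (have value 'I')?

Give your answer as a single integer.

Answer: 35

Derivation:
Step 0 (initial): 1 infected
Step 1: +4 new -> 5 infected
Step 2: +7 new -> 12 infected
Step 3: +6 new -> 18 infected
Step 4: +5 new -> 23 infected
Step 5: +4 new -> 27 infected
Step 6: +5 new -> 32 infected
Step 7: +3 new -> 35 infected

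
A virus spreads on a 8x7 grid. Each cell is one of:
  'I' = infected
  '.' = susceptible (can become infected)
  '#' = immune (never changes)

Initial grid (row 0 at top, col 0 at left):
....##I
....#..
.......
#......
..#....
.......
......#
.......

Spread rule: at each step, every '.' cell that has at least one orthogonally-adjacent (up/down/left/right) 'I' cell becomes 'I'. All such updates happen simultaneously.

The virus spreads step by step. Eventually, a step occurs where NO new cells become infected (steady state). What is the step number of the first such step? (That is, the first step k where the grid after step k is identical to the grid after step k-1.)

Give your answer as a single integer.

Answer: 14

Derivation:
Step 0 (initial): 1 infected
Step 1: +1 new -> 2 infected
Step 2: +2 new -> 4 infected
Step 3: +2 new -> 6 infected
Step 4: +3 new -> 9 infected
Step 5: +4 new -> 13 infected
Step 6: +5 new -> 18 infected
Step 7: +7 new -> 25 infected
Step 8: +7 new -> 32 infected
Step 9: +7 new -> 39 infected
Step 10: +5 new -> 44 infected
Step 11: +3 new -> 47 infected
Step 12: +2 new -> 49 infected
Step 13: +1 new -> 50 infected
Step 14: +0 new -> 50 infected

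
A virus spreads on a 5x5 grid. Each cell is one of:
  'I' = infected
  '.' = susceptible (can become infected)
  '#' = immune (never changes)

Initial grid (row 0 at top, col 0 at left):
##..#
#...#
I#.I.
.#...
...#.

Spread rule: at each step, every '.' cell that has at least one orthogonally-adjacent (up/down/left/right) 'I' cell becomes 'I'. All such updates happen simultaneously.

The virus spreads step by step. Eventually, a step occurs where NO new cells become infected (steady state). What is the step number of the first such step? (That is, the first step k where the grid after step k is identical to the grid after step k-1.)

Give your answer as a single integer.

Step 0 (initial): 2 infected
Step 1: +5 new -> 7 infected
Step 2: +5 new -> 12 infected
Step 3: +5 new -> 17 infected
Step 4: +0 new -> 17 infected

Answer: 4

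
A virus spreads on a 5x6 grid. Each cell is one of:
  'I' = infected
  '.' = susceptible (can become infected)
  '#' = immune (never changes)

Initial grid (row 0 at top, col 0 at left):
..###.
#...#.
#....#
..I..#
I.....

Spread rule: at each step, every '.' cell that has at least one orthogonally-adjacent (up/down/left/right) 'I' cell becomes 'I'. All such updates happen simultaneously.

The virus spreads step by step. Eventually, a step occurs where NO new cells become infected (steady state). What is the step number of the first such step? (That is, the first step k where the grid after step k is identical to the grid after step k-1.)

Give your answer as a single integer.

Step 0 (initial): 2 infected
Step 1: +6 new -> 8 infected
Step 2: +5 new -> 13 infected
Step 3: +4 new -> 17 infected
Step 4: +2 new -> 19 infected
Step 5: +1 new -> 20 infected
Step 6: +0 new -> 20 infected

Answer: 6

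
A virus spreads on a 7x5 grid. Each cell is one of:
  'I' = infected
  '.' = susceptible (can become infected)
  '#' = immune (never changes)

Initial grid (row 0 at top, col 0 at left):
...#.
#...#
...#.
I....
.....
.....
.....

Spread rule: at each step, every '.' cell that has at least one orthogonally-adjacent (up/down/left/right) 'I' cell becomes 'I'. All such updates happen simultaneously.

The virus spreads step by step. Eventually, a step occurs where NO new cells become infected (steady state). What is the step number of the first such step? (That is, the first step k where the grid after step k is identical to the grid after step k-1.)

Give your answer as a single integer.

Step 0 (initial): 1 infected
Step 1: +3 new -> 4 infected
Step 2: +4 new -> 8 infected
Step 3: +6 new -> 14 infected
Step 4: +6 new -> 20 infected
Step 5: +7 new -> 27 infected
Step 6: +2 new -> 29 infected
Step 7: +1 new -> 30 infected
Step 8: +0 new -> 30 infected

Answer: 8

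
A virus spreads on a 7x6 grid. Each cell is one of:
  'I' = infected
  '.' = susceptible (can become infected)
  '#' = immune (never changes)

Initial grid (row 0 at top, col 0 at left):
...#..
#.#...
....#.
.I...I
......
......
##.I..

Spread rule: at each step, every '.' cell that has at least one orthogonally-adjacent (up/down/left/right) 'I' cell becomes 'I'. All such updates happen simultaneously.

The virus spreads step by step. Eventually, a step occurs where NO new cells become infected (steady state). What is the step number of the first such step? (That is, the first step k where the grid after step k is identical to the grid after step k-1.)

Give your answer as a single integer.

Answer: 5

Derivation:
Step 0 (initial): 3 infected
Step 1: +10 new -> 13 infected
Step 2: +14 new -> 27 infected
Step 3: +5 new -> 32 infected
Step 4: +4 new -> 36 infected
Step 5: +0 new -> 36 infected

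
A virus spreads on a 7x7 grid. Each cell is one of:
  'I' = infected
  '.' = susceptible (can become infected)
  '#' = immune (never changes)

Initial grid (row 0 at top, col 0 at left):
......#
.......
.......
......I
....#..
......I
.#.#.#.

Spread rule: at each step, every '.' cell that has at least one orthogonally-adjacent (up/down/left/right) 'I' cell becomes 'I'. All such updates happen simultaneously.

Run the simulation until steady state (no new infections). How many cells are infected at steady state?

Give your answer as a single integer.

Answer: 44

Derivation:
Step 0 (initial): 2 infected
Step 1: +5 new -> 7 infected
Step 2: +5 new -> 12 infected
Step 3: +5 new -> 17 infected
Step 4: +6 new -> 23 infected
Step 5: +7 new -> 30 infected
Step 6: +6 new -> 36 infected
Step 7: +5 new -> 41 infected
Step 8: +2 new -> 43 infected
Step 9: +1 new -> 44 infected
Step 10: +0 new -> 44 infected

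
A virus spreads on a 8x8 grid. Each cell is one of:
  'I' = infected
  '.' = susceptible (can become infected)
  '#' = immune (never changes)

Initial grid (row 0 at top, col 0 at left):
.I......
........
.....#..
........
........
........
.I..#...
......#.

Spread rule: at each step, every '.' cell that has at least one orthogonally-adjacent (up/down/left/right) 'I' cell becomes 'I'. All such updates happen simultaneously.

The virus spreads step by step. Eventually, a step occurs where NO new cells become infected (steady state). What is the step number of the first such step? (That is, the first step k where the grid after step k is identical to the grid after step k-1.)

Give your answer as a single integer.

Answer: 10

Derivation:
Step 0 (initial): 2 infected
Step 1: +7 new -> 9 infected
Step 2: +10 new -> 19 infected
Step 3: +9 new -> 28 infected
Step 4: +8 new -> 36 infected
Step 5: +7 new -> 43 infected
Step 6: +6 new -> 49 infected
Step 7: +6 new -> 55 infected
Step 8: +4 new -> 59 infected
Step 9: +2 new -> 61 infected
Step 10: +0 new -> 61 infected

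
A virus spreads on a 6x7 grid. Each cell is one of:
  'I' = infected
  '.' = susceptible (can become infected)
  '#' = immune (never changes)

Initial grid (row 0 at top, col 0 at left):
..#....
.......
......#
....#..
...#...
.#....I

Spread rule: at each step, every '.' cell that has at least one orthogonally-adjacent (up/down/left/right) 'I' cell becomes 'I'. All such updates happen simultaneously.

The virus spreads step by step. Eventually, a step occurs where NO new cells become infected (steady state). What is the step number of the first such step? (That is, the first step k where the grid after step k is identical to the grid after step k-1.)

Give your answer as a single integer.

Step 0 (initial): 1 infected
Step 1: +2 new -> 3 infected
Step 2: +3 new -> 6 infected
Step 3: +3 new -> 9 infected
Step 4: +2 new -> 11 infected
Step 5: +3 new -> 14 infected
Step 6: +6 new -> 20 infected
Step 7: +7 new -> 27 infected
Step 8: +5 new -> 32 infected
Step 9: +2 new -> 34 infected
Step 10: +2 new -> 36 infected
Step 11: +1 new -> 37 infected
Step 12: +0 new -> 37 infected

Answer: 12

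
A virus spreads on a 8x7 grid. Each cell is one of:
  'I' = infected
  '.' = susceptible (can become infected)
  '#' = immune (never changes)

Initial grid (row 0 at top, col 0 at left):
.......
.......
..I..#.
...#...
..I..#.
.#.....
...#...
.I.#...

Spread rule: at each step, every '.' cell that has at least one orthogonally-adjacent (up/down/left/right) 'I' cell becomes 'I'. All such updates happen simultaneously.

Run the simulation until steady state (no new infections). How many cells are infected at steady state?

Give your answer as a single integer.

Answer: 50

Derivation:
Step 0 (initial): 3 infected
Step 1: +10 new -> 13 infected
Step 2: +11 new -> 24 infected
Step 3: +8 new -> 32 infected
Step 4: +6 new -> 38 infected
Step 5: +6 new -> 44 infected
Step 6: +5 new -> 49 infected
Step 7: +1 new -> 50 infected
Step 8: +0 new -> 50 infected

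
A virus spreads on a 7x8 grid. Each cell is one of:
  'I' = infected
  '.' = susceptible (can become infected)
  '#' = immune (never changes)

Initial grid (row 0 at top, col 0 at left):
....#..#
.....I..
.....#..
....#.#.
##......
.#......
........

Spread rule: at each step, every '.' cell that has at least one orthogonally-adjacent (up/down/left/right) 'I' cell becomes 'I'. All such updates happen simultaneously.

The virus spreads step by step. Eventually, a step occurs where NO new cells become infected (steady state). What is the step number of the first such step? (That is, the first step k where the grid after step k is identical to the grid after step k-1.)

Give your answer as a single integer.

Answer: 12

Derivation:
Step 0 (initial): 1 infected
Step 1: +3 new -> 4 infected
Step 2: +5 new -> 9 infected
Step 3: +4 new -> 13 infected
Step 4: +5 new -> 18 infected
Step 5: +6 new -> 24 infected
Step 6: +8 new -> 32 infected
Step 7: +7 new -> 39 infected
Step 8: +5 new -> 44 infected
Step 9: +2 new -> 46 infected
Step 10: +1 new -> 47 infected
Step 11: +1 new -> 48 infected
Step 12: +0 new -> 48 infected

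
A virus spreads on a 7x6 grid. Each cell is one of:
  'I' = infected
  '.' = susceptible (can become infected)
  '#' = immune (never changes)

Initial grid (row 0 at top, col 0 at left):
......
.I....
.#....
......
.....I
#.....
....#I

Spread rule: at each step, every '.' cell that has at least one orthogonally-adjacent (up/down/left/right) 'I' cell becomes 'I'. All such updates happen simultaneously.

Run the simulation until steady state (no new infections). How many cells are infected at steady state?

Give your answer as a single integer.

Answer: 39

Derivation:
Step 0 (initial): 3 infected
Step 1: +6 new -> 9 infected
Step 2: +9 new -> 18 infected
Step 3: +10 new -> 28 infected
Step 4: +7 new -> 35 infected
Step 5: +2 new -> 37 infected
Step 6: +1 new -> 38 infected
Step 7: +1 new -> 39 infected
Step 8: +0 new -> 39 infected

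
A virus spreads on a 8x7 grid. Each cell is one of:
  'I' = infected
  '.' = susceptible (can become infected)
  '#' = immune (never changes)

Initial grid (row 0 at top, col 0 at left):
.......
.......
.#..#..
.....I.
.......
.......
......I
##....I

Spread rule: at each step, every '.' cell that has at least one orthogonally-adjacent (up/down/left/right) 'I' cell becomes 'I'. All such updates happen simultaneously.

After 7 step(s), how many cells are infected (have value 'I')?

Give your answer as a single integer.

Answer: 51

Derivation:
Step 0 (initial): 3 infected
Step 1: +7 new -> 10 infected
Step 2: +8 new -> 18 infected
Step 3: +9 new -> 27 infected
Step 4: +9 new -> 36 infected
Step 5: +6 new -> 42 infected
Step 6: +6 new -> 48 infected
Step 7: +3 new -> 51 infected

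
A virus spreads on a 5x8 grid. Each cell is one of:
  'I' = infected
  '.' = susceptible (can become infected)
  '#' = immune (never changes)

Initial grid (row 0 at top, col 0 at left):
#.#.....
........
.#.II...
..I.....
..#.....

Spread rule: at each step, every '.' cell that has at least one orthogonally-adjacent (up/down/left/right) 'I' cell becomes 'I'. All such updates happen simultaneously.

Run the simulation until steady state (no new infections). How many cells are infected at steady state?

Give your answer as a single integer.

Step 0 (initial): 3 infected
Step 1: +7 new -> 10 infected
Step 2: +10 new -> 20 infected
Step 3: +8 new -> 28 infected
Step 4: +6 new -> 34 infected
Step 5: +2 new -> 36 infected
Step 6: +0 new -> 36 infected

Answer: 36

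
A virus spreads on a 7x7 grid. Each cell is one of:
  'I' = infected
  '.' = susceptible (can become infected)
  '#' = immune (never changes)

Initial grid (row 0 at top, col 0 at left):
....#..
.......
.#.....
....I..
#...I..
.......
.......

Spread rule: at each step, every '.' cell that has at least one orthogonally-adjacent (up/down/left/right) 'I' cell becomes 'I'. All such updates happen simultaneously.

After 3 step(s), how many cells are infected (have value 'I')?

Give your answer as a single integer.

Answer: 28

Derivation:
Step 0 (initial): 2 infected
Step 1: +6 new -> 8 infected
Step 2: +10 new -> 18 infected
Step 3: +10 new -> 28 infected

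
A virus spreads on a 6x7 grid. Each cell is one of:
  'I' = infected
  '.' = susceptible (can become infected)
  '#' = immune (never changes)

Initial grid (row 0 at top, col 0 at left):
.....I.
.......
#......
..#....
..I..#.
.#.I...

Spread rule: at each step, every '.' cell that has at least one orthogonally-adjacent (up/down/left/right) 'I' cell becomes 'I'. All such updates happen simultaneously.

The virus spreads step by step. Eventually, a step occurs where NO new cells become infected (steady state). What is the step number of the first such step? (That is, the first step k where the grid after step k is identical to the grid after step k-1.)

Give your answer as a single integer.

Answer: 6

Derivation:
Step 0 (initial): 3 infected
Step 1: +7 new -> 10 infected
Step 2: +9 new -> 19 infected
Step 3: +11 new -> 30 infected
Step 4: +6 new -> 36 infected
Step 5: +2 new -> 38 infected
Step 6: +0 new -> 38 infected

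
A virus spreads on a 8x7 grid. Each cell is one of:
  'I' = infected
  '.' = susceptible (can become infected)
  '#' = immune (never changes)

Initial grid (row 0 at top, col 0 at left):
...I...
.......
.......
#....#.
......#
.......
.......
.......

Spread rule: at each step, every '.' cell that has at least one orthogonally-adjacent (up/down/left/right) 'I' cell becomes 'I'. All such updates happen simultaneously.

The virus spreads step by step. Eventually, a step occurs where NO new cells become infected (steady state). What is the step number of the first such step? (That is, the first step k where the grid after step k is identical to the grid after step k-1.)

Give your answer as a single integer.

Answer: 11

Derivation:
Step 0 (initial): 1 infected
Step 1: +3 new -> 4 infected
Step 2: +5 new -> 9 infected
Step 3: +7 new -> 16 infected
Step 4: +7 new -> 23 infected
Step 5: +6 new -> 29 infected
Step 6: +6 new -> 35 infected
Step 7: +6 new -> 41 infected
Step 8: +6 new -> 47 infected
Step 9: +4 new -> 51 infected
Step 10: +2 new -> 53 infected
Step 11: +0 new -> 53 infected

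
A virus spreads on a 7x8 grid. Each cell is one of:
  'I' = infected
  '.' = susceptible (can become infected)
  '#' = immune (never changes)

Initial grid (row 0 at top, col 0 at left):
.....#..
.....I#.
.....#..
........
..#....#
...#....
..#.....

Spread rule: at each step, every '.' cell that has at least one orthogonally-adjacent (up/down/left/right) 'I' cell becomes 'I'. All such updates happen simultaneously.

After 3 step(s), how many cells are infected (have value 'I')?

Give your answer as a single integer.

Step 0 (initial): 1 infected
Step 1: +1 new -> 2 infected
Step 2: +3 new -> 5 infected
Step 3: +4 new -> 9 infected

Answer: 9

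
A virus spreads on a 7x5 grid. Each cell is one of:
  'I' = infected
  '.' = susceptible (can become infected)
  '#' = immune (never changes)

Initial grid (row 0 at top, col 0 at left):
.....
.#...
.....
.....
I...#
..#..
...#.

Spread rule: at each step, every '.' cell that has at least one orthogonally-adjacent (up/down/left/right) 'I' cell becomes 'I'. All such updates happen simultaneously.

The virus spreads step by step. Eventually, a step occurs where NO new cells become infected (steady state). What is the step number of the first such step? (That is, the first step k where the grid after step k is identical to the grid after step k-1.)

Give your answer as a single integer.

Step 0 (initial): 1 infected
Step 1: +3 new -> 4 infected
Step 2: +5 new -> 9 infected
Step 3: +5 new -> 14 infected
Step 4: +5 new -> 19 infected
Step 5: +5 new -> 24 infected
Step 6: +4 new -> 28 infected
Step 7: +2 new -> 30 infected
Step 8: +1 new -> 31 infected
Step 9: +0 new -> 31 infected

Answer: 9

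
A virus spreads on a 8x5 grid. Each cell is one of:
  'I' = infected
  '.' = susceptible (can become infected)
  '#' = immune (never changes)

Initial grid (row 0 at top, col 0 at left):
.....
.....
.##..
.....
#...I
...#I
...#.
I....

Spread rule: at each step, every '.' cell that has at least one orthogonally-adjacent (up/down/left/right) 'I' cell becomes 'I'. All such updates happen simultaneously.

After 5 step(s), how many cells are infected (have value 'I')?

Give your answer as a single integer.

Step 0 (initial): 3 infected
Step 1: +5 new -> 8 infected
Step 2: +7 new -> 15 infected
Step 3: +8 new -> 23 infected
Step 4: +3 new -> 26 infected
Step 5: +3 new -> 29 infected

Answer: 29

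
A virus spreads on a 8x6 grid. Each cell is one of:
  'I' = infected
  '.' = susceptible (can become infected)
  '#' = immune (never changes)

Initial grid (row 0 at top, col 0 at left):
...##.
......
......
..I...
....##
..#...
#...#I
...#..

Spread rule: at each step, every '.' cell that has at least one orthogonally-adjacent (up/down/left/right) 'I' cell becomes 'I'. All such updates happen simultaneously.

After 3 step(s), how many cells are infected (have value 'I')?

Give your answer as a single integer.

Answer: 26

Derivation:
Step 0 (initial): 2 infected
Step 1: +6 new -> 8 infected
Step 2: +9 new -> 17 infected
Step 3: +9 new -> 26 infected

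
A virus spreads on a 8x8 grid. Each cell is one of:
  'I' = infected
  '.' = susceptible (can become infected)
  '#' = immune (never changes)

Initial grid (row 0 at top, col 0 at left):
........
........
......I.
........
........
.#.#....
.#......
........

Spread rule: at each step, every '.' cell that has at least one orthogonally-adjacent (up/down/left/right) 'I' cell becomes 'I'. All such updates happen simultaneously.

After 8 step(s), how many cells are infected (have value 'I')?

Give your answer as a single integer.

Step 0 (initial): 1 infected
Step 1: +4 new -> 5 infected
Step 2: +7 new -> 12 infected
Step 3: +8 new -> 20 infected
Step 4: +8 new -> 28 infected
Step 5: +9 new -> 37 infected
Step 6: +8 new -> 45 infected
Step 7: +7 new -> 52 infected
Step 8: +4 new -> 56 infected

Answer: 56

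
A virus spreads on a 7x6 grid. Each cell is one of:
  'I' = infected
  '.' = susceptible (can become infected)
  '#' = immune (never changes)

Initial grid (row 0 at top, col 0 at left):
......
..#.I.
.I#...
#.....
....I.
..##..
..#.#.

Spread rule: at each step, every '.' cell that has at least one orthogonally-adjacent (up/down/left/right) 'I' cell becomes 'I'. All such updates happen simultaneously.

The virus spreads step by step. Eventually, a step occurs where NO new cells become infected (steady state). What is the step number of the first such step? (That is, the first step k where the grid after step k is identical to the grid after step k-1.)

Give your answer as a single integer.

Answer: 6

Derivation:
Step 0 (initial): 3 infected
Step 1: +11 new -> 14 infected
Step 2: +12 new -> 26 infected
Step 3: +5 new -> 31 infected
Step 4: +2 new -> 33 infected
Step 5: +1 new -> 34 infected
Step 6: +0 new -> 34 infected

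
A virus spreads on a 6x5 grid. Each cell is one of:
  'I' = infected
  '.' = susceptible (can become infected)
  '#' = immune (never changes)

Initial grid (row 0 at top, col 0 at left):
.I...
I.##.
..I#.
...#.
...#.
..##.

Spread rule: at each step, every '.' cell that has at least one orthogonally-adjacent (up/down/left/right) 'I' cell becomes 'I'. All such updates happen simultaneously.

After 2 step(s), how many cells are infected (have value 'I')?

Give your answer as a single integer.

Step 0 (initial): 3 infected
Step 1: +6 new -> 9 infected
Step 2: +4 new -> 13 infected

Answer: 13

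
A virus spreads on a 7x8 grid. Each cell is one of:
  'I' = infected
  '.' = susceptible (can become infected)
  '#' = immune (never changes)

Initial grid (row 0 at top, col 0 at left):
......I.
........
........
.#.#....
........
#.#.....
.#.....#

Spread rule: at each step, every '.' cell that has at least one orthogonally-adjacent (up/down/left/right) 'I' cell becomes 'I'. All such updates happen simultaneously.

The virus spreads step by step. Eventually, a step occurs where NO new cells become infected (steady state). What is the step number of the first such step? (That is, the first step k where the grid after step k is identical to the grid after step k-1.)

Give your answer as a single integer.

Answer: 11

Derivation:
Step 0 (initial): 1 infected
Step 1: +3 new -> 4 infected
Step 2: +4 new -> 8 infected
Step 3: +5 new -> 13 infected
Step 4: +6 new -> 19 infected
Step 5: +7 new -> 26 infected
Step 6: +7 new -> 33 infected
Step 7: +6 new -> 39 infected
Step 8: +4 new -> 43 infected
Step 9: +3 new -> 46 infected
Step 10: +3 new -> 49 infected
Step 11: +0 new -> 49 infected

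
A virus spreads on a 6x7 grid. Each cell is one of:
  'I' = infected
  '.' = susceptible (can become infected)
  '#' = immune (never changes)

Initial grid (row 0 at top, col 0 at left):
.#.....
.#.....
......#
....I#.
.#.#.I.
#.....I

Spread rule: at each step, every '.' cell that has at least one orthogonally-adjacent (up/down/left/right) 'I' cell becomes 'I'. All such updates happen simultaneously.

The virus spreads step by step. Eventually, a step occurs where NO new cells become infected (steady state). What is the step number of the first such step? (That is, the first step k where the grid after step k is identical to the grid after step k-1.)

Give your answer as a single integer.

Answer: 8

Derivation:
Step 0 (initial): 3 infected
Step 1: +5 new -> 8 infected
Step 2: +6 new -> 14 infected
Step 3: +7 new -> 21 infected
Step 4: +7 new -> 28 infected
Step 5: +5 new -> 33 infected
Step 6: +1 new -> 34 infected
Step 7: +1 new -> 35 infected
Step 8: +0 new -> 35 infected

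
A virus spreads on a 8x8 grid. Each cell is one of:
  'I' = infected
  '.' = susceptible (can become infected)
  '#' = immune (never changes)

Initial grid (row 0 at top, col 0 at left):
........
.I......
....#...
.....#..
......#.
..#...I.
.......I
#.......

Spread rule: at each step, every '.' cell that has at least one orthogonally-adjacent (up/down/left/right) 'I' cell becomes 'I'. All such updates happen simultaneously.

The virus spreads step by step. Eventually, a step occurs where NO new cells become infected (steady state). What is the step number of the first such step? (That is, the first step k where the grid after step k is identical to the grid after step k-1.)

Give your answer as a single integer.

Step 0 (initial): 3 infected
Step 1: +8 new -> 11 infected
Step 2: +11 new -> 22 infected
Step 3: +11 new -> 33 infected
Step 4: +12 new -> 45 infected
Step 5: +9 new -> 54 infected
Step 6: +5 new -> 59 infected
Step 7: +0 new -> 59 infected

Answer: 7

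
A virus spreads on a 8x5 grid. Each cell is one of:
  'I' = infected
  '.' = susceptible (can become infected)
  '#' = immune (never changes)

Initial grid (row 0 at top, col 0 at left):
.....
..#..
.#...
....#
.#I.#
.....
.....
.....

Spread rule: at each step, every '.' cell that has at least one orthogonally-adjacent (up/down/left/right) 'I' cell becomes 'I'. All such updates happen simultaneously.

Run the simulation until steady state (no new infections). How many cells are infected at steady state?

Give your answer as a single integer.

Step 0 (initial): 1 infected
Step 1: +3 new -> 4 infected
Step 2: +6 new -> 10 infected
Step 3: +7 new -> 17 infected
Step 4: +8 new -> 25 infected
Step 5: +5 new -> 30 infected
Step 6: +4 new -> 34 infected
Step 7: +1 new -> 35 infected
Step 8: +0 new -> 35 infected

Answer: 35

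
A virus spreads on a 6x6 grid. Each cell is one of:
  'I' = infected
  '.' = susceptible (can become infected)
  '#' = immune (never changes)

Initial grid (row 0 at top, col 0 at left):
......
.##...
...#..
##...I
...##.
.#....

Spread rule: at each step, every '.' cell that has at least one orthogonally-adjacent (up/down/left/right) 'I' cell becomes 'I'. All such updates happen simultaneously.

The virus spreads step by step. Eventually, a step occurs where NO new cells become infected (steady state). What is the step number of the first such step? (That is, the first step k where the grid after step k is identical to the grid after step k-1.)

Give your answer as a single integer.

Step 0 (initial): 1 infected
Step 1: +3 new -> 4 infected
Step 2: +4 new -> 8 infected
Step 3: +4 new -> 12 infected
Step 4: +5 new -> 17 infected
Step 5: +4 new -> 21 infected
Step 6: +3 new -> 24 infected
Step 7: +3 new -> 27 infected
Step 8: +1 new -> 28 infected
Step 9: +0 new -> 28 infected

Answer: 9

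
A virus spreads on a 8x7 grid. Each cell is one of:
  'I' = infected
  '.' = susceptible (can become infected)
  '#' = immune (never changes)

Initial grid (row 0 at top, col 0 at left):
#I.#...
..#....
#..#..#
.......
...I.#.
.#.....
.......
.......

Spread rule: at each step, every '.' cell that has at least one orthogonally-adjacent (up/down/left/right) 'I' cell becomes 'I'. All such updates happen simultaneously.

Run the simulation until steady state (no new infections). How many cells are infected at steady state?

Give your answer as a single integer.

Step 0 (initial): 2 infected
Step 1: +6 new -> 8 infected
Step 2: +8 new -> 16 infected
Step 3: +9 new -> 25 infected
Step 4: +10 new -> 35 infected
Step 5: +8 new -> 43 infected
Step 6: +4 new -> 47 infected
Step 7: +1 new -> 48 infected
Step 8: +0 new -> 48 infected

Answer: 48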